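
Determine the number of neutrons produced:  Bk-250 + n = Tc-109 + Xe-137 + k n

5

Conserve mass number: 251 = 109 + 137 + k, so k = 251 − 246 = 5.
Check atomic number: 97 = 43 + 54 + 0 = 97. ✓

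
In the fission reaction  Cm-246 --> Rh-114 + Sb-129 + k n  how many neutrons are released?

Conserve mass number: 246 = 114 + 129 + k, so k = 246 − 243 = 3.
Check atomic number: 96 = 45 + 51 + 0 = 96. ✓

3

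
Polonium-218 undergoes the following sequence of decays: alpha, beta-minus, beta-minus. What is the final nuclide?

Po-214

Start: (A, Z) = (218, 84).
After α: (214, 82).
After β⁻: (214, 83).
After β⁻: (214, 84).
Z = 84 is polonium.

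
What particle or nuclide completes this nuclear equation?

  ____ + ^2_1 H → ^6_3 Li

alpha particle

Conserve mass number: A + 2 = 6, so A = 4.
Conserve atomic number: Z + 1 = 3, so Z = 2.
A = 4 and Z = 2 is ^4_2 He — an alpha particle.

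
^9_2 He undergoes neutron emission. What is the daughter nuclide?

He-8

Neutron emission: mass number changes by -1, atomic number by +0.
A: 9 − 1 = 8; Z: 2 = 2.
Z = 2 is helium, so the daughter is ^8_2 He.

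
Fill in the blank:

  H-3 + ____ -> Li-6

Conserve mass number: 3 + A = 6, so A = 3.
Conserve atomic number: 1 + Z = 3, so Z = 2.
Z = 2 is helium, so the species is He-3.

He-3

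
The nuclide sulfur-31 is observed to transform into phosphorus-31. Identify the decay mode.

beta-plus decay or electron capture

ΔA = 31 − 31 = 0; ΔZ = 15 − 16 = -1.
A is unchanged and Z drops by 1 — a proton has become a neutron (β⁺ emission or electron capture).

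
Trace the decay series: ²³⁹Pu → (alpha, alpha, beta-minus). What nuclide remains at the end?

Pa-231

Start: (A, Z) = (239, 94).
After α: (235, 92).
After α: (231, 90).
After β⁻: (231, 91).
Z = 91 is protactinium.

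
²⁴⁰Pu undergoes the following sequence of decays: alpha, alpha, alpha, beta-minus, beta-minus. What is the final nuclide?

Th-228

Start: (A, Z) = (240, 94).
After α: (236, 92).
After α: (232, 90).
After α: (228, 88).
After β⁻: (228, 89).
After β⁻: (228, 90).
Z = 90 is thorium.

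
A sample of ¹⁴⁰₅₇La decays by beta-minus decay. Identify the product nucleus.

Beta-minus decay: mass number changes by +0, atomic number by +1.
A: 140 = 140; Z: 57 + 1 = 58.
Z = 58 is cerium, so the daughter is ¹⁴⁰₅₈Ce.

Ce-140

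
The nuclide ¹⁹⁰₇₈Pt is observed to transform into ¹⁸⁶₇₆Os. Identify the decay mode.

alpha decay

ΔA = 186 − 190 = -4; ΔZ = 76 − 78 = -2.
A drops by 4 and Z drops by 2 — the signature of alpha emission.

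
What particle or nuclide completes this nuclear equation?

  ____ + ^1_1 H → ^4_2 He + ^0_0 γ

triton

Conserve mass number: A + 1 = 4 + 0, so A = 3.
Conserve atomic number: Z + 1 = 2 + 0, so Z = 1.
A = 3 and Z = 1 is ^3_1 H — a triton.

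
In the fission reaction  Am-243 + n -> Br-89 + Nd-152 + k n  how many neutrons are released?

3

Conserve mass number: 244 = 89 + 152 + k, so k = 244 − 241 = 3.
Check atomic number: 95 = 35 + 60 + 0 = 95. ✓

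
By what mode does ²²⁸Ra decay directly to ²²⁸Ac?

beta-minus decay

ΔA = 228 − 228 = 0; ΔZ = 89 − 88 = +1.
A is unchanged and Z rises by 1 — a neutron has become a proton (β⁻ decay).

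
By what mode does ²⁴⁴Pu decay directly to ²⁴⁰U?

ΔA = 240 − 244 = -4; ΔZ = 92 − 94 = -2.
A drops by 4 and Z drops by 2 — the signature of alpha emission.

alpha decay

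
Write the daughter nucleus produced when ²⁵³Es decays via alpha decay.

Alpha decay: mass number changes by -4, atomic number by -2.
A: 253 − 4 = 249; Z: 99 − 2 = 97.
Z = 97 is berkelium, so the daughter is ²⁴⁹Bk.

Bk-249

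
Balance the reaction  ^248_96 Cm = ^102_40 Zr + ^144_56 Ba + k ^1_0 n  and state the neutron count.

2

Conserve mass number: 248 = 102 + 144 + k, so k = 248 − 246 = 2.
Check atomic number: 96 = 40 + 56 + 0 = 96. ✓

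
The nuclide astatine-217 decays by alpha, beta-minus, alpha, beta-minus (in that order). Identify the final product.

Bi-209

Start: (A, Z) = (217, 85).
After α: (213, 83).
After β⁻: (213, 84).
After α: (209, 82).
After β⁻: (209, 83).
Z = 83 is bismuth.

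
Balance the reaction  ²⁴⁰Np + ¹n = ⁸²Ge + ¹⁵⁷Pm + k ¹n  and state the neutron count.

Conserve mass number: 241 = 82 + 157 + k, so k = 241 − 239 = 2.
Check atomic number: 93 = 32 + 61 + 0 = 93. ✓

2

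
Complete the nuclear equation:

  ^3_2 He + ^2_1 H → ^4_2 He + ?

proton

Conserve mass number: 3 + 2 = 4 + A, so A = 1.
Conserve atomic number: 2 + 1 = 2 + Z, so Z = 1.
A = 1 and Z = 1 is ^1_1 H — a proton.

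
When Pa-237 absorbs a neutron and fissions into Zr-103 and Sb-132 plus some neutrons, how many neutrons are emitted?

Conserve mass number: 238 = 103 + 132 + k, so k = 238 − 235 = 3.
Check atomic number: 91 = 40 + 51 + 0 = 91. ✓

3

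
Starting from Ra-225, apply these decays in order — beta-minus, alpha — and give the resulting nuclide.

Start: (A, Z) = (225, 88).
After β⁻: (225, 89).
After α: (221, 87).
Z = 87 is francium.

Fr-221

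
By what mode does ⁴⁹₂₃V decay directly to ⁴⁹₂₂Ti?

ΔA = 49 − 49 = 0; ΔZ = 22 − 23 = -1.
A is unchanged and Z drops by 1 — a proton has become a neutron (β⁺ emission or electron capture).

beta-plus decay or electron capture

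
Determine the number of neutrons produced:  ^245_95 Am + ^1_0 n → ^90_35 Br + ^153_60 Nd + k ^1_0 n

3

Conserve mass number: 246 = 90 + 153 + k, so k = 246 − 243 = 3.
Check atomic number: 95 = 35 + 60 + 0 = 95. ✓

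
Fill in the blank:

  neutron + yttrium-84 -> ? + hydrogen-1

Conserve mass number: 1 + 84 = A + 1, so A = 84.
Conserve atomic number: 0 + 39 = Z + 1, so Z = 38.
Z = 38 is strontium, so the species is strontium-84.

Sr-84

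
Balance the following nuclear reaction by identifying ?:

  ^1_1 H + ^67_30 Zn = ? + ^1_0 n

Conserve mass number: 1 + 67 = A + 1, so A = 67.
Conserve atomic number: 1 + 30 = Z + 0, so Z = 31.
Z = 31 is gallium, so the species is ^67_31 Ga.

Ga-67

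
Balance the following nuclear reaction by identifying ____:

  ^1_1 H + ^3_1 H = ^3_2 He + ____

Conserve mass number: 1 + 3 = 3 + A, so A = 1.
Conserve atomic number: 1 + 1 = 2 + Z, so Z = 0.
A = 1 and Z = 0 is ^1_0 n — a neutron.

neutron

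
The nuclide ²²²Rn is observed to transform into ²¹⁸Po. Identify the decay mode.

ΔA = 218 − 222 = -4; ΔZ = 84 − 86 = -2.
A drops by 4 and Z drops by 2 — the signature of alpha emission.

alpha decay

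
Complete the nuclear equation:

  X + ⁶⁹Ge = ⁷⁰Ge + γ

neutron

Conserve mass number: A + 69 = 70 + 0, so A = 1.
Conserve atomic number: Z + 32 = 32 + 0, so Z = 0.
A = 1 and Z = 0 is ¹n — a neutron.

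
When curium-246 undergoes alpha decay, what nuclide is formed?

Pu-242

Alpha decay: mass number changes by -4, atomic number by -2.
A: 246 − 4 = 242; Z: 96 − 2 = 94.
Z = 94 is plutonium, so the daughter is plutonium-242.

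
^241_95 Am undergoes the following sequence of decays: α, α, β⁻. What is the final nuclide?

U-233

Start: (A, Z) = (241, 95).
After α: (237, 93).
After α: (233, 91).
After β⁻: (233, 92).
Z = 92 is uranium.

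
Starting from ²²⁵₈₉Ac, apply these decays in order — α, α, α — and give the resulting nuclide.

Start: (A, Z) = (225, 89).
After α: (221, 87).
After α: (217, 85).
After α: (213, 83).
Z = 83 is bismuth.

Bi-213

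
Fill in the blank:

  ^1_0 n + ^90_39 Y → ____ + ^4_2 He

Conserve mass number: 1 + 90 = A + 4, so A = 87.
Conserve atomic number: 0 + 39 = Z + 2, so Z = 37.
Z = 37 is rubidium, so the species is ^87_37 Rb.

Rb-87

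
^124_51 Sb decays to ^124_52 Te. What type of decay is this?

beta-minus decay

ΔA = 124 − 124 = 0; ΔZ = 52 − 51 = +1.
A is unchanged and Z rises by 1 — a neutron has become a proton (β⁻ decay).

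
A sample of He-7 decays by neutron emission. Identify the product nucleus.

He-6

Neutron emission: mass number changes by -1, atomic number by +0.
A: 7 − 1 = 6; Z: 2 = 2.
Z = 2 is helium, so the daughter is He-6.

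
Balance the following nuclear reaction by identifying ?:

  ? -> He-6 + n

He-7

Conserve mass number: A = 6 + 1, so A = 7.
Conserve atomic number: Z = 2 + 0, so Z = 2.
Z = 2 is helium, so the species is He-7.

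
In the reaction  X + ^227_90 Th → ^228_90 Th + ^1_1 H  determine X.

Conserve mass number: A + 227 = 228 + 1, so A = 2.
Conserve atomic number: Z + 90 = 90 + 1, so Z = 1.
A = 2 and Z = 1 is ^2_1 H — a deuteron.

deuteron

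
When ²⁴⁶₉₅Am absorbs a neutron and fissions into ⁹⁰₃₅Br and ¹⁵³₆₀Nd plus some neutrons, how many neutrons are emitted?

4

Conserve mass number: 247 = 90 + 153 + k, so k = 247 − 243 = 4.
Check atomic number: 95 = 35 + 60 + 0 = 95. ✓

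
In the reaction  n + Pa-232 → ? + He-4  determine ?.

Conserve mass number: 1 + 232 = A + 4, so A = 229.
Conserve atomic number: 0 + 91 = Z + 2, so Z = 89.
Z = 89 is actinium, so the species is Ac-229.

Ac-229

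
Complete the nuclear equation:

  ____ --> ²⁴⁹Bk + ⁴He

Es-253

Conserve mass number: A = 249 + 4, so A = 253.
Conserve atomic number: Z = 97 + 2, so Z = 99.
Z = 99 is einsteinium, so the species is ²⁵³Es.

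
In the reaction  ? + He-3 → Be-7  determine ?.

alpha particle

Conserve mass number: A + 3 = 7, so A = 4.
Conserve atomic number: Z + 2 = 4, so Z = 2.
A = 4 and Z = 2 is He-4 — an alpha particle.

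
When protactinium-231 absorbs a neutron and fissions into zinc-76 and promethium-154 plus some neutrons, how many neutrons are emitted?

Conserve mass number: 232 = 76 + 154 + k, so k = 232 − 230 = 2.
Check atomic number: 91 = 30 + 61 + 0 = 91. ✓

2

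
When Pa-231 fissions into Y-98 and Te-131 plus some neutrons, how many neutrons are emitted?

Conserve mass number: 231 = 98 + 131 + k, so k = 231 − 229 = 2.
Check atomic number: 91 = 39 + 52 + 0 = 91. ✓

2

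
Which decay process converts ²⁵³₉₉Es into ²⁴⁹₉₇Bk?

alpha decay

ΔA = 249 − 253 = -4; ΔZ = 97 − 99 = -2.
A drops by 4 and Z drops by 2 — the signature of alpha emission.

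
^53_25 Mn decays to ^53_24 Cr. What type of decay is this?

ΔA = 53 − 53 = 0; ΔZ = 24 − 25 = -1.
A is unchanged and Z drops by 1 — a proton has become a neutron (β⁺ emission or electron capture).

beta-plus decay or electron capture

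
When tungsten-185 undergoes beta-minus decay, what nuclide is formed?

Beta-minus decay: mass number changes by +0, atomic number by +1.
A: 185 = 185; Z: 74 + 1 = 75.
Z = 75 is rhenium, so the daughter is rhenium-185.

Re-185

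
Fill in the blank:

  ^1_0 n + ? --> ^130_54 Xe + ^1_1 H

Conserve mass number: 1 + A = 130 + 1, so A = 130.
Conserve atomic number: 0 + Z = 54 + 1, so Z = 55.
Z = 55 is caesium, so the species is ^130_55 Cs.

Cs-130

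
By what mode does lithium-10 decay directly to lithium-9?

neutron emission

ΔA = 9 − 10 = -1; ΔZ = 3 − 3 = +0.
A drops by 1 with Z unchanged — a neutron was emitted.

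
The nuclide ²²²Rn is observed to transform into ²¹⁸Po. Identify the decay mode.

alpha decay

ΔA = 218 − 222 = -4; ΔZ = 84 − 86 = -2.
A drops by 4 and Z drops by 2 — the signature of alpha emission.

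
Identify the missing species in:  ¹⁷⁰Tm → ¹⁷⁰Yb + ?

beta-minus particle

Conserve mass number: 170 = 170 + A, so A = 0.
Conserve atomic number: 69 = 70 + Z, so Z = -1.
A = 0 and Z = -1 is e⁻ — a beta-minus particle.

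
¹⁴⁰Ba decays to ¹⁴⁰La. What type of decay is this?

beta-minus decay

ΔA = 140 − 140 = 0; ΔZ = 57 − 56 = +1.
A is unchanged and Z rises by 1 — a neutron has become a proton (β⁻ decay).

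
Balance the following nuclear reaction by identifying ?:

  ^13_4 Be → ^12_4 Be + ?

Conserve mass number: 13 = 12 + A, so A = 1.
Conserve atomic number: 4 = 4 + Z, so Z = 0.
A = 1 and Z = 0 is ^1_0 n — a neutron.

neutron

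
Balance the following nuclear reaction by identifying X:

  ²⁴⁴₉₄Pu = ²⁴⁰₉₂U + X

Conserve mass number: 244 = 240 + A, so A = 4.
Conserve atomic number: 94 = 92 + Z, so Z = 2.
A = 4 and Z = 2 is ⁴₂He — an alpha particle.

alpha particle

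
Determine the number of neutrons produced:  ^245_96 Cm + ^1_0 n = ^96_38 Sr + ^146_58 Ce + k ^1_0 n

Conserve mass number: 246 = 96 + 146 + k, so k = 246 − 242 = 4.
Check atomic number: 96 = 38 + 58 + 0 = 96. ✓

4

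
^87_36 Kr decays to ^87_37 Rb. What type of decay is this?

beta-minus decay

ΔA = 87 − 87 = 0; ΔZ = 37 − 36 = +1.
A is unchanged and Z rises by 1 — a neutron has become a proton (β⁻ decay).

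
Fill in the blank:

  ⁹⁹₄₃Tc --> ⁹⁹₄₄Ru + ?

Conserve mass number: 99 = 99 + A, so A = 0.
Conserve atomic number: 43 = 44 + Z, so Z = -1.
A = 0 and Z = -1 is ⁰₋₁e — a beta-minus particle.

beta-minus particle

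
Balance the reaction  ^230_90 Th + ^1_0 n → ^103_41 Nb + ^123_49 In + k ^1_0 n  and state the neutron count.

Conserve mass number: 231 = 103 + 123 + k, so k = 231 − 226 = 5.
Check atomic number: 90 = 41 + 49 + 0 = 90. ✓

5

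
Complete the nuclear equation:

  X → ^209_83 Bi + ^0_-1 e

Pb-209

Conserve mass number: A = 209 + 0, so A = 209.
Conserve atomic number: Z = 83 − 1, so Z = 82.
Z = 82 is lead, so the species is ^209_82 Pb.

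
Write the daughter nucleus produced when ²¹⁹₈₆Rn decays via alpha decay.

Po-215

Alpha decay: mass number changes by -4, atomic number by -2.
A: 219 − 4 = 215; Z: 86 − 2 = 84.
Z = 84 is polonium, so the daughter is ²¹⁵₈₄Po.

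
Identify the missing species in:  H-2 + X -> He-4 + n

triton

Conserve mass number: 2 + A = 4 + 1, so A = 3.
Conserve atomic number: 1 + Z = 2 + 0, so Z = 1.
A = 3 and Z = 1 is H-3 — a triton.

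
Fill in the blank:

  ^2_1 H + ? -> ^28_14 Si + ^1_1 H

Conserve mass number: 2 + A = 28 + 1, so A = 27.
Conserve atomic number: 1 + Z = 14 + 1, so Z = 14.
Z = 14 is silicon, so the species is ^27_14 Si.

Si-27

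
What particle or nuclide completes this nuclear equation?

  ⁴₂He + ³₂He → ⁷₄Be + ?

gamma ray

Conserve mass number: 4 + 3 = 7 + A, so A = 0.
Conserve atomic number: 2 + 2 = 4 + Z, so Z = 0.
A = 0 and Z = 0 is ⁰₀γ — a gamma ray.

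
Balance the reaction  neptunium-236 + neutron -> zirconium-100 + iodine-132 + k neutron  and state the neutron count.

5

Conserve mass number: 237 = 100 + 132 + k, so k = 237 − 232 = 5.
Check atomic number: 93 = 40 + 53 + 0 = 93. ✓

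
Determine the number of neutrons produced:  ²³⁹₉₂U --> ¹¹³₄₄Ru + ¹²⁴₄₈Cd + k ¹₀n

2

Conserve mass number: 239 = 113 + 124 + k, so k = 239 − 237 = 2.
Check atomic number: 92 = 44 + 48 + 0 = 92. ✓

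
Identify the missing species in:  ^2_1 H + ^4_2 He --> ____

Li-6

Conserve mass number: 2 + 4 = A, so A = 6.
Conserve atomic number: 1 + 2 = Z, so Z = 3.
Z = 3 is lithium, so the species is ^6_3 Li.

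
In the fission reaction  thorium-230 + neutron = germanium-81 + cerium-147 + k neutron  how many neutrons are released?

Conserve mass number: 231 = 81 + 147 + k, so k = 231 − 228 = 3.
Check atomic number: 90 = 32 + 58 + 0 = 90. ✓

3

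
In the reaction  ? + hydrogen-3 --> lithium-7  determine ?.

Conserve mass number: A + 3 = 7, so A = 4.
Conserve atomic number: Z + 1 = 3, so Z = 2.
A = 4 and Z = 2 is helium-4 — an alpha particle.

alpha particle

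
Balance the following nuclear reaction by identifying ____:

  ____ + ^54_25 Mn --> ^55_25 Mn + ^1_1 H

Conserve mass number: A + 54 = 55 + 1, so A = 2.
Conserve atomic number: Z + 25 = 25 + 1, so Z = 1.
A = 2 and Z = 1 is ^2_1 H — a deuteron.

deuteron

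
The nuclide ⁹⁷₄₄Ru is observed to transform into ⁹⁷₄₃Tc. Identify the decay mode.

beta-plus decay or electron capture

ΔA = 97 − 97 = 0; ΔZ = 43 − 44 = -1.
A is unchanged and Z drops by 1 — a proton has become a neutron (β⁺ emission or electron capture).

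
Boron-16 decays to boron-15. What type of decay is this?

ΔA = 15 − 16 = -1; ΔZ = 5 − 5 = +0.
A drops by 1 with Z unchanged — a neutron was emitted.

neutron emission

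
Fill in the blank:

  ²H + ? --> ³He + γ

Conserve mass number: 2 + A = 3 + 0, so A = 1.
Conserve atomic number: 1 + Z = 2 + 0, so Z = 1.
A = 1 and Z = 1 is ¹H — a proton.

proton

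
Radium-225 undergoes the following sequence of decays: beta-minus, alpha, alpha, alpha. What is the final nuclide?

Start: (A, Z) = (225, 88).
After β⁻: (225, 89).
After α: (221, 87).
After α: (217, 85).
After α: (213, 83).
Z = 83 is bismuth.

Bi-213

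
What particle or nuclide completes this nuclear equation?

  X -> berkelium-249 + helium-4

Conserve mass number: A = 249 + 4, so A = 253.
Conserve atomic number: Z = 97 + 2, so Z = 99.
Z = 99 is einsteinium, so the species is einsteinium-253.

Es-253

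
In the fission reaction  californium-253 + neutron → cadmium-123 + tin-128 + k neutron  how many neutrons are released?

Conserve mass number: 254 = 123 + 128 + k, so k = 254 − 251 = 3.
Check atomic number: 98 = 48 + 50 + 0 = 98. ✓

3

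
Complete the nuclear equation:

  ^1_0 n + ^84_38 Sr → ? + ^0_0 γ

Conserve mass number: 1 + 84 = A + 0, so A = 85.
Conserve atomic number: 0 + 38 = Z + 0, so Z = 38.
Z = 38 is strontium, so the species is ^85_38 Sr.

Sr-85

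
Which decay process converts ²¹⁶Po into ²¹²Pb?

ΔA = 212 − 216 = -4; ΔZ = 82 − 84 = -2.
A drops by 4 and Z drops by 2 — the signature of alpha emission.

alpha decay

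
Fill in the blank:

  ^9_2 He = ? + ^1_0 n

Conserve mass number: 9 = A + 1, so A = 8.
Conserve atomic number: 2 = Z + 0, so Z = 2.
Z = 2 is helium, so the species is ^8_2 He.

He-8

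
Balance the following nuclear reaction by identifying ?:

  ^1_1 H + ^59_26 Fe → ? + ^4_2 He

Mn-56

Conserve mass number: 1 + 59 = A + 4, so A = 56.
Conserve atomic number: 1 + 26 = Z + 2, so Z = 25.
Z = 25 is manganese, so the species is ^56_25 Mn.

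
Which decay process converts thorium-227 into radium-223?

ΔA = 223 − 227 = -4; ΔZ = 88 − 90 = -2.
A drops by 4 and Z drops by 2 — the signature of alpha emission.

alpha decay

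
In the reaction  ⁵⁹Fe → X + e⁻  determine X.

Conserve mass number: 59 = A + 0, so A = 59.
Conserve atomic number: 26 = Z − 1, so Z = 27.
Z = 27 is cobalt, so the species is ⁵⁹Co.

Co-59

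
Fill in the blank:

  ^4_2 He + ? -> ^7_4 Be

Conserve mass number: 4 + A = 7, so A = 3.
Conserve atomic number: 2 + Z = 4, so Z = 2.
Z = 2 is helium, so the species is ^3_2 He.

He-3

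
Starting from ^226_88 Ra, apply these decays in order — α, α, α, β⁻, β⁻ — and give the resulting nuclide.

Start: (A, Z) = (226, 88).
After α: (222, 86).
After α: (218, 84).
After α: (214, 82).
After β⁻: (214, 83).
After β⁻: (214, 84).
Z = 84 is polonium.

Po-214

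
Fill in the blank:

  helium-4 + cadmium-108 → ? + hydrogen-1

Conserve mass number: 4 + 108 = A + 1, so A = 111.
Conserve atomic number: 2 + 48 = Z + 1, so Z = 49.
Z = 49 is indium, so the species is indium-111.

In-111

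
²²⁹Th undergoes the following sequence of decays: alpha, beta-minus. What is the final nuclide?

Start: (A, Z) = (229, 90).
After α: (225, 88).
After β⁻: (225, 89).
Z = 89 is actinium.

Ac-225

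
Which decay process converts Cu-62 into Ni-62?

ΔA = 62 − 62 = 0; ΔZ = 28 − 29 = -1.
A is unchanged and Z drops by 1 — a proton has become a neutron (β⁺ emission or electron capture).

beta-plus decay or electron capture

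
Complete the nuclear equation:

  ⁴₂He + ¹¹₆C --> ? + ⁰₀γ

Conserve mass number: 4 + 11 = A + 0, so A = 15.
Conserve atomic number: 2 + 6 = Z + 0, so Z = 8.
Z = 8 is oxygen, so the species is ¹⁵₈O.

O-15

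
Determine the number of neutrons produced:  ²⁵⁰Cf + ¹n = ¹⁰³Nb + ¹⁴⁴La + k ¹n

Conserve mass number: 251 = 103 + 144 + k, so k = 251 − 247 = 4.
Check atomic number: 98 = 41 + 57 + 0 = 98. ✓

4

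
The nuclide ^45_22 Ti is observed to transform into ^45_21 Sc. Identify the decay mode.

ΔA = 45 − 45 = 0; ΔZ = 21 − 22 = -1.
A is unchanged and Z drops by 1 — a proton has become a neutron (β⁺ emission or electron capture).

beta-plus decay or electron capture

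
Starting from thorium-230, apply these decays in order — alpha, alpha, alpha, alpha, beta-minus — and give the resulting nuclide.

Bi-214

Start: (A, Z) = (230, 90).
After α: (226, 88).
After α: (222, 86).
After α: (218, 84).
After α: (214, 82).
After β⁻: (214, 83).
Z = 83 is bismuth.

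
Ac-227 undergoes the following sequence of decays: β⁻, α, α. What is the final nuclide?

Start: (A, Z) = (227, 89).
After β⁻: (227, 90).
After α: (223, 88).
After α: (219, 86).
Z = 86 is radon.

Rn-219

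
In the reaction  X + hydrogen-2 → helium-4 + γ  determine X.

Conserve mass number: A + 2 = 4 + 0, so A = 2.
Conserve atomic number: Z + 1 = 2 + 0, so Z = 1.
A = 2 and Z = 1 is hydrogen-2 — a deuteron.

deuteron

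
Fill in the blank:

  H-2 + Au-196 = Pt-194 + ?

Conserve mass number: 2 + 196 = 194 + A, so A = 4.
Conserve atomic number: 1 + 79 = 78 + Z, so Z = 2.
A = 4 and Z = 2 is He-4 — an alpha particle.

alpha particle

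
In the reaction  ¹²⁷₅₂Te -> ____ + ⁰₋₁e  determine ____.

Conserve mass number: 127 = A + 0, so A = 127.
Conserve atomic number: 52 = Z − 1, so Z = 53.
Z = 53 is iodine, so the species is ¹²⁷₅₃I.

I-127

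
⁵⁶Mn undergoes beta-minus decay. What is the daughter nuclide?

Beta-minus decay: mass number changes by +0, atomic number by +1.
A: 56 = 56; Z: 25 + 1 = 26.
Z = 26 is iron, so the daughter is ⁵⁶Fe.

Fe-56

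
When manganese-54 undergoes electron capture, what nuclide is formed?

Cr-54

Electron capture: mass number changes by +0, atomic number by -1.
A: 54 = 54; Z: 25 − 1 = 24.
Z = 24 is chromium, so the daughter is chromium-54.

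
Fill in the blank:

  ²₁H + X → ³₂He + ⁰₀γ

proton

Conserve mass number: 2 + A = 3 + 0, so A = 1.
Conserve atomic number: 1 + Z = 2 + 0, so Z = 1.
A = 1 and Z = 1 is ¹₁H — a proton.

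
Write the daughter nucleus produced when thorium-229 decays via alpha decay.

Ra-225

Alpha decay: mass number changes by -4, atomic number by -2.
A: 229 − 4 = 225; Z: 90 − 2 = 88.
Z = 88 is radium, so the daughter is radium-225.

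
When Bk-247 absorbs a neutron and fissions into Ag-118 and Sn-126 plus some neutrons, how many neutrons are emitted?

Conserve mass number: 248 = 118 + 126 + k, so k = 248 − 244 = 4.
Check atomic number: 97 = 47 + 50 + 0 = 97. ✓

4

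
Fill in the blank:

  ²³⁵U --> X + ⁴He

Conserve mass number: 235 = A + 4, so A = 231.
Conserve atomic number: 92 = Z + 2, so Z = 90.
Z = 90 is thorium, so the species is ²³¹Th.

Th-231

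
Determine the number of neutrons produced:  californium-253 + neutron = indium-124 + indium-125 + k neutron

5

Conserve mass number: 254 = 124 + 125 + k, so k = 254 − 249 = 5.
Check atomic number: 98 = 49 + 49 + 0 = 98. ✓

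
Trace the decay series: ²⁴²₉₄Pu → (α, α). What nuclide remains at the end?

Th-234

Start: (A, Z) = (242, 94).
After α: (238, 92).
After α: (234, 90).
Z = 90 is thorium.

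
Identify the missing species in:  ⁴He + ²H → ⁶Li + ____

Conserve mass number: 4 + 2 = 6 + A, so A = 0.
Conserve atomic number: 2 + 1 = 3 + Z, so Z = 0.
A = 0 and Z = 0 is γ — a gamma ray.

gamma ray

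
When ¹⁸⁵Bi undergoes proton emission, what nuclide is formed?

Pb-184

Proton emission: mass number changes by -1, atomic number by -1.
A: 185 − 1 = 184; Z: 83 − 1 = 82.
Z = 82 is lead, so the daughter is ¹⁸⁴Pb.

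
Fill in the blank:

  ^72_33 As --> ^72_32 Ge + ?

positron

Conserve mass number: 72 = 72 + A, so A = 0.
Conserve atomic number: 33 = 32 + Z, so Z = 1.
A = 0 and Z = 1 is ^0_1 e — a positron.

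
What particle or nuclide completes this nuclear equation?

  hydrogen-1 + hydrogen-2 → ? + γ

He-3

Conserve mass number: 1 + 2 = A + 0, so A = 3.
Conserve atomic number: 1 + 1 = Z + 0, so Z = 2.
Z = 2 is helium, so the species is helium-3.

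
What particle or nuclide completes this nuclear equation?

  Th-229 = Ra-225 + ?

alpha particle

Conserve mass number: 229 = 225 + A, so A = 4.
Conserve atomic number: 90 = 88 + Z, so Z = 2.
A = 4 and Z = 2 is He-4 — an alpha particle.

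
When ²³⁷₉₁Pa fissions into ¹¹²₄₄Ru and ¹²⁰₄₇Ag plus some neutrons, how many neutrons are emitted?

Conserve mass number: 237 = 112 + 120 + k, so k = 237 − 232 = 5.
Check atomic number: 91 = 44 + 47 + 0 = 91. ✓

5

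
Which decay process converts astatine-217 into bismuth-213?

ΔA = 213 − 217 = -4; ΔZ = 83 − 85 = -2.
A drops by 4 and Z drops by 2 — the signature of alpha emission.

alpha decay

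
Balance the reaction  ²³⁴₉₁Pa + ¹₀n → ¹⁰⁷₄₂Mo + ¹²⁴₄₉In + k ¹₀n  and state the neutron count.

4

Conserve mass number: 235 = 107 + 124 + k, so k = 235 − 231 = 4.
Check atomic number: 91 = 42 + 49 + 0 = 91. ✓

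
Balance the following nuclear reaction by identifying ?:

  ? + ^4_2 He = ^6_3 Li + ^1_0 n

triton

Conserve mass number: A + 4 = 6 + 1, so A = 3.
Conserve atomic number: Z + 2 = 3 + 0, so Z = 1.
A = 3 and Z = 1 is ^3_1 H — a triton.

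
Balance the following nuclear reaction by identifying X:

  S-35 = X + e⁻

Cl-35

Conserve mass number: 35 = A + 0, so A = 35.
Conserve atomic number: 16 = Z − 1, so Z = 17.
Z = 17 is chlorine, so the species is Cl-35.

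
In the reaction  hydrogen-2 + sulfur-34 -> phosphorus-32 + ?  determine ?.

alpha particle

Conserve mass number: 2 + 34 = 32 + A, so A = 4.
Conserve atomic number: 1 + 16 = 15 + Z, so Z = 2.
A = 4 and Z = 2 is helium-4 — an alpha particle.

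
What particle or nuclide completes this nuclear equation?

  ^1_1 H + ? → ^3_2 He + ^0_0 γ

deuteron

Conserve mass number: 1 + A = 3 + 0, so A = 2.
Conserve atomic number: 1 + Z = 2 + 0, so Z = 1.
A = 2 and Z = 1 is ^2_1 H — a deuteron.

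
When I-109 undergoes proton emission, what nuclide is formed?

Proton emission: mass number changes by -1, atomic number by -1.
A: 109 − 1 = 108; Z: 53 − 1 = 52.
Z = 52 is tellurium, so the daughter is Te-108.

Te-108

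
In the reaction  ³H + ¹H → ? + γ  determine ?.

Conserve mass number: 3 + 1 = A + 0, so A = 4.
Conserve atomic number: 1 + 1 = Z + 0, so Z = 2.
A = 4 and Z = 2 is ⁴He — an alpha particle.

He-4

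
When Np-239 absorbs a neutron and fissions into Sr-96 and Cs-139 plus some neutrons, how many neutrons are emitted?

Conserve mass number: 240 = 96 + 139 + k, so k = 240 − 235 = 5.
Check atomic number: 93 = 38 + 55 + 0 = 93. ✓

5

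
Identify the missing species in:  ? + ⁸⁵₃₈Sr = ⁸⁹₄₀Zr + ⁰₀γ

Conserve mass number: A + 85 = 89 + 0, so A = 4.
Conserve atomic number: Z + 38 = 40 + 0, so Z = 2.
A = 4 and Z = 2 is ⁴₂He — an alpha particle.

alpha particle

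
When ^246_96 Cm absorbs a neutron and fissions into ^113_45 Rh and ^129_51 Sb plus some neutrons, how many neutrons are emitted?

5

Conserve mass number: 247 = 113 + 129 + k, so k = 247 − 242 = 5.
Check atomic number: 96 = 45 + 51 + 0 = 96. ✓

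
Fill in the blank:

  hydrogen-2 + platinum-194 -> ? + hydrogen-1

Pt-195

Conserve mass number: 2 + 194 = A + 1, so A = 195.
Conserve atomic number: 1 + 78 = Z + 1, so Z = 78.
Z = 78 is platinum, so the species is platinum-195.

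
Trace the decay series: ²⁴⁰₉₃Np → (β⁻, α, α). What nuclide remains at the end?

Th-232

Start: (A, Z) = (240, 93).
After β⁻: (240, 94).
After α: (236, 92).
After α: (232, 90).
Z = 90 is thorium.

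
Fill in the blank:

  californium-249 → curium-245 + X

Conserve mass number: 249 = 245 + A, so A = 4.
Conserve atomic number: 98 = 96 + Z, so Z = 2.
A = 4 and Z = 2 is helium-4 — an alpha particle.

alpha particle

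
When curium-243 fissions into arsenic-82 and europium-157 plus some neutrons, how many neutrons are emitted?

Conserve mass number: 243 = 82 + 157 + k, so k = 243 − 239 = 4.
Check atomic number: 96 = 33 + 63 + 0 = 96. ✓

4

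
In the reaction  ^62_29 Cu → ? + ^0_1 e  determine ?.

Ni-62

Conserve mass number: 62 = A + 0, so A = 62.
Conserve atomic number: 29 = Z + 1, so Z = 28.
Z = 28 is nickel, so the species is ^62_28 Ni.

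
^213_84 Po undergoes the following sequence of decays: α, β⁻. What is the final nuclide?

Bi-209

Start: (A, Z) = (213, 84).
After α: (209, 82).
After β⁻: (209, 83).
Z = 83 is bismuth.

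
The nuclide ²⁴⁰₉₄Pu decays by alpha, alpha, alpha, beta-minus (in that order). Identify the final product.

Ac-228

Start: (A, Z) = (240, 94).
After α: (236, 92).
After α: (232, 90).
After α: (228, 88).
After β⁻: (228, 89).
Z = 89 is actinium.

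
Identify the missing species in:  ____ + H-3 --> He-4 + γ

Conserve mass number: A + 3 = 4 + 0, so A = 1.
Conserve atomic number: Z + 1 = 2 + 0, so Z = 1.
A = 1 and Z = 1 is H-1 — a proton.

proton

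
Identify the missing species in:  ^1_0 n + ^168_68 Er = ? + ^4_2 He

Conserve mass number: 1 + 168 = A + 4, so A = 165.
Conserve atomic number: 0 + 68 = Z + 2, so Z = 66.
Z = 66 is dysprosium, so the species is ^165_66 Dy.

Dy-165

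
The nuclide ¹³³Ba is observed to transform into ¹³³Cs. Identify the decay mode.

beta-plus decay or electron capture

ΔA = 133 − 133 = 0; ΔZ = 55 − 56 = -1.
A is unchanged and Z drops by 1 — a proton has become a neutron (β⁺ emission or electron capture).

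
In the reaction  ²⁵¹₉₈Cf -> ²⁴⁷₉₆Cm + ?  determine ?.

Conserve mass number: 251 = 247 + A, so A = 4.
Conserve atomic number: 98 = 96 + Z, so Z = 2.
A = 4 and Z = 2 is ⁴₂He — an alpha particle.

alpha particle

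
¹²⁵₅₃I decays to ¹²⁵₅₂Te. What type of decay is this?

ΔA = 125 − 125 = 0; ΔZ = 52 − 53 = -1.
A is unchanged and Z drops by 1 — a proton has become a neutron (β⁺ emission or electron capture).

beta-plus decay or electron capture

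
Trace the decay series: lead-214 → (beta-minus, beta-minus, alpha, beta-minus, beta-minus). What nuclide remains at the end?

Start: (A, Z) = (214, 82).
After β⁻: (214, 83).
After β⁻: (214, 84).
After α: (210, 82).
After β⁻: (210, 83).
After β⁻: (210, 84).
Z = 84 is polonium.

Po-210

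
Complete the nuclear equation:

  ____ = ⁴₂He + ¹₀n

He-5

Conserve mass number: A = 4 + 1, so A = 5.
Conserve atomic number: Z = 2 + 0, so Z = 2.
Z = 2 is helium, so the species is ⁵₂He.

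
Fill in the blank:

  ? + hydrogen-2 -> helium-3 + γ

Conserve mass number: A + 2 = 3 + 0, so A = 1.
Conserve atomic number: Z + 1 = 2 + 0, so Z = 1.
A = 1 and Z = 1 is hydrogen-1 — a proton.

proton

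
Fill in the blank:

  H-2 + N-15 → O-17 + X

Conserve mass number: 2 + 15 = 17 + A, so A = 0.
Conserve atomic number: 1 + 7 = 8 + Z, so Z = 0.
A = 0 and Z = 0 is γ — a gamma ray.

gamma ray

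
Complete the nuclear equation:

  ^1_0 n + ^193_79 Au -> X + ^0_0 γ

Au-194

Conserve mass number: 1 + 193 = A + 0, so A = 194.
Conserve atomic number: 0 + 79 = Z + 0, so Z = 79.
Z = 79 is gold, so the species is ^194_79 Au.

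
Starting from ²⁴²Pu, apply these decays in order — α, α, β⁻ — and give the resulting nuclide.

Pa-234

Start: (A, Z) = (242, 94).
After α: (238, 92).
After α: (234, 90).
After β⁻: (234, 91).
Z = 91 is protactinium.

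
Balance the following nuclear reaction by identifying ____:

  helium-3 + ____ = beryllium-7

Conserve mass number: 3 + A = 7, so A = 4.
Conserve atomic number: 2 + Z = 4, so Z = 2.
A = 4 and Z = 2 is helium-4 — an alpha particle.

alpha particle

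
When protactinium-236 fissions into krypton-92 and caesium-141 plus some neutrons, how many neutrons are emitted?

Conserve mass number: 236 = 92 + 141 + k, so k = 236 − 233 = 3.
Check atomic number: 91 = 36 + 55 + 0 = 91. ✓

3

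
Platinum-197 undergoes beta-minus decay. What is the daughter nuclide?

Beta-minus decay: mass number changes by +0, atomic number by +1.
A: 197 = 197; Z: 78 + 1 = 79.
Z = 79 is gold, so the daughter is gold-197.

Au-197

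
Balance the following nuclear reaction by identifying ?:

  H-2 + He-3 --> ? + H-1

Conserve mass number: 2 + 3 = A + 1, so A = 4.
Conserve atomic number: 1 + 2 = Z + 1, so Z = 2.
A = 4 and Z = 2 is He-4 — an alpha particle.

He-4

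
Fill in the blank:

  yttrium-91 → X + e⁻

Conserve mass number: 91 = A + 0, so A = 91.
Conserve atomic number: 39 = Z − 1, so Z = 40.
Z = 40 is zirconium, so the species is zirconium-91.

Zr-91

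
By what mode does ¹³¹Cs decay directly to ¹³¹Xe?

ΔA = 131 − 131 = 0; ΔZ = 54 − 55 = -1.
A is unchanged and Z drops by 1 — a proton has become a neutron (β⁺ emission or electron capture).

beta-plus decay or electron capture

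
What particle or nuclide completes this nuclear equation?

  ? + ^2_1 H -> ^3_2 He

proton

Conserve mass number: A + 2 = 3, so A = 1.
Conserve atomic number: Z + 1 = 2, so Z = 1.
A = 1 and Z = 1 is ^1_1 H — a proton.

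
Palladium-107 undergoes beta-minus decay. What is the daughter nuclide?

Beta-minus decay: mass number changes by +0, atomic number by +1.
A: 107 = 107; Z: 46 + 1 = 47.
Z = 47 is silver, so the daughter is silver-107.

Ag-107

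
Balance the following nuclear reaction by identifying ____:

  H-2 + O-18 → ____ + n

F-19

Conserve mass number: 2 + 18 = A + 1, so A = 19.
Conserve atomic number: 1 + 8 = Z + 0, so Z = 9.
Z = 9 is fluorine, so the species is F-19.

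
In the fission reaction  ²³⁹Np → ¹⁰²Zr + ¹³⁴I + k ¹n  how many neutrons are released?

Conserve mass number: 239 = 102 + 134 + k, so k = 239 − 236 = 3.
Check atomic number: 93 = 40 + 53 + 0 = 93. ✓

3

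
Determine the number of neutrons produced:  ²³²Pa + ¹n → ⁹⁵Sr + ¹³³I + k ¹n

5

Conserve mass number: 233 = 95 + 133 + k, so k = 233 − 228 = 5.
Check atomic number: 91 = 38 + 53 + 0 = 91. ✓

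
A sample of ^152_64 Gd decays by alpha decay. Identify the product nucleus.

Alpha decay: mass number changes by -4, atomic number by -2.
A: 152 − 4 = 148; Z: 64 − 2 = 62.
Z = 62 is samarium, so the daughter is ^148_62 Sm.

Sm-148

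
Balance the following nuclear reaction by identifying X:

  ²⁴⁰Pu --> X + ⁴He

Conserve mass number: 240 = A + 4, so A = 236.
Conserve atomic number: 94 = Z + 2, so Z = 92.
Z = 92 is uranium, so the species is ²³⁶U.

U-236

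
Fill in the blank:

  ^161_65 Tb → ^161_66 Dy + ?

Conserve mass number: 161 = 161 + A, so A = 0.
Conserve atomic number: 65 = 66 + Z, so Z = -1.
A = 0 and Z = -1 is ^0_-1 e — a beta-minus particle.

beta-minus particle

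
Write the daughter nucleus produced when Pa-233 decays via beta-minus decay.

U-233

Beta-minus decay: mass number changes by +0, atomic number by +1.
A: 233 = 233; Z: 91 + 1 = 92.
Z = 92 is uranium, so the daughter is U-233.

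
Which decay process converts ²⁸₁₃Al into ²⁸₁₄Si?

beta-minus decay

ΔA = 28 − 28 = 0; ΔZ = 14 − 13 = +1.
A is unchanged and Z rises by 1 — a neutron has become a proton (β⁻ decay).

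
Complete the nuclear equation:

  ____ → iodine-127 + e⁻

Conserve mass number: A = 127 + 0, so A = 127.
Conserve atomic number: Z = 53 − 1, so Z = 52.
Z = 52 is tellurium, so the species is tellurium-127.

Te-127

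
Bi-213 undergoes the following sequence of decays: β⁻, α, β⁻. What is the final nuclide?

Start: (A, Z) = (213, 83).
After β⁻: (213, 84).
After α: (209, 82).
After β⁻: (209, 83).
Z = 83 is bismuth.

Bi-209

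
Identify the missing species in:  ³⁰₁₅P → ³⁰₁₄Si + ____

positron

Conserve mass number: 30 = 30 + A, so A = 0.
Conserve atomic number: 15 = 14 + Z, so Z = 1.
A = 0 and Z = 1 is ⁰₁e — a positron.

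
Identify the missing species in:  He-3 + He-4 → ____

Be-7

Conserve mass number: 3 + 4 = A, so A = 7.
Conserve atomic number: 2 + 2 = Z, so Z = 4.
Z = 4 is beryllium, so the species is Be-7.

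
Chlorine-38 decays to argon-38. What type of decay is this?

ΔA = 38 − 38 = 0; ΔZ = 18 − 17 = +1.
A is unchanged and Z rises by 1 — a neutron has become a proton (β⁻ decay).

beta-minus decay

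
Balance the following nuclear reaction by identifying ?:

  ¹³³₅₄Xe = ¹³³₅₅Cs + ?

Conserve mass number: 133 = 133 + A, so A = 0.
Conserve atomic number: 54 = 55 + Z, so Z = -1.
A = 0 and Z = -1 is ⁰₋₁e — a beta-minus particle.

beta-minus particle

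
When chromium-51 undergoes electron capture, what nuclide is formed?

V-51

Electron capture: mass number changes by +0, atomic number by -1.
A: 51 = 51; Z: 24 − 1 = 23.
Z = 23 is vanadium, so the daughter is vanadium-51.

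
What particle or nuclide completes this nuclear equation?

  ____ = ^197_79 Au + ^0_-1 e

Pt-197

Conserve mass number: A = 197 + 0, so A = 197.
Conserve atomic number: Z = 79 − 1, so Z = 78.
Z = 78 is platinum, so the species is ^197_78 Pt.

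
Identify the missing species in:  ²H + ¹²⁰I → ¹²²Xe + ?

Conserve mass number: 2 + 120 = 122 + A, so A = 0.
Conserve atomic number: 1 + 53 = 54 + Z, so Z = 0.
A = 0 and Z = 0 is γ — a gamma ray.

gamma ray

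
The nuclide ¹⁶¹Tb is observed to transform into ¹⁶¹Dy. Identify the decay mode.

beta-minus decay

ΔA = 161 − 161 = 0; ΔZ = 66 − 65 = +1.
A is unchanged and Z rises by 1 — a neutron has become a proton (β⁻ decay).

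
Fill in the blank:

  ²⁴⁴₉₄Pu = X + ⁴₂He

Conserve mass number: 244 = A + 4, so A = 240.
Conserve atomic number: 94 = Z + 2, so Z = 92.
Z = 92 is uranium, so the species is ²⁴⁰₉₂U.

U-240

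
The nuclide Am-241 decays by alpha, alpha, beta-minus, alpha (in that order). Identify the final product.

Start: (A, Z) = (241, 95).
After α: (237, 93).
After α: (233, 91).
After β⁻: (233, 92).
After α: (229, 90).
Z = 90 is thorium.

Th-229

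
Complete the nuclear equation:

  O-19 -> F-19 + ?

Conserve mass number: 19 = 19 + A, so A = 0.
Conserve atomic number: 8 = 9 + Z, so Z = -1.
A = 0 and Z = -1 is e⁻ — a beta-minus particle.

beta-minus particle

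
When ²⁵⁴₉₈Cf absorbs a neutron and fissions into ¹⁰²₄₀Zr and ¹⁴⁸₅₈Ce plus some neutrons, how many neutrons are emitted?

5

Conserve mass number: 255 = 102 + 148 + k, so k = 255 − 250 = 5.
Check atomic number: 98 = 40 + 58 + 0 = 98. ✓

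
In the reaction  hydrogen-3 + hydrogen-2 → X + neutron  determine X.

He-4

Conserve mass number: 3 + 2 = A + 1, so A = 4.
Conserve atomic number: 1 + 1 = Z + 0, so Z = 2.
A = 4 and Z = 2 is helium-4 — an alpha particle.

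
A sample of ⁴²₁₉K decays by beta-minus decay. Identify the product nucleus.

Beta-minus decay: mass number changes by +0, atomic number by +1.
A: 42 = 42; Z: 19 + 1 = 20.
Z = 20 is calcium, so the daughter is ⁴²₂₀Ca.

Ca-42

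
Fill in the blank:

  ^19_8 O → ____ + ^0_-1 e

Conserve mass number: 19 = A + 0, so A = 19.
Conserve atomic number: 8 = Z − 1, so Z = 9.
Z = 9 is fluorine, so the species is ^19_9 F.

F-19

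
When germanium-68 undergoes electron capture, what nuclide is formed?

Ga-68

Electron capture: mass number changes by +0, atomic number by -1.
A: 68 = 68; Z: 32 − 1 = 31.
Z = 31 is gallium, so the daughter is gallium-68.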